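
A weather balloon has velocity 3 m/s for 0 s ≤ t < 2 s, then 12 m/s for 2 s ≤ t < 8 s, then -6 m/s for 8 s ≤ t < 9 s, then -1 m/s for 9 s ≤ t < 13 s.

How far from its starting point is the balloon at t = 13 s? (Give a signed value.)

Net displacement equals the area under the velocity-time graph (areas below the axis count negative).
0–2 s: 3 × 2 = 6 m
2–8 s: 12 × 6 = 72 m
8–9 s: -6 × 1 = -6 m
9–13 s: -1 × 4 = -4 m
Net displacement = 68 m

68 m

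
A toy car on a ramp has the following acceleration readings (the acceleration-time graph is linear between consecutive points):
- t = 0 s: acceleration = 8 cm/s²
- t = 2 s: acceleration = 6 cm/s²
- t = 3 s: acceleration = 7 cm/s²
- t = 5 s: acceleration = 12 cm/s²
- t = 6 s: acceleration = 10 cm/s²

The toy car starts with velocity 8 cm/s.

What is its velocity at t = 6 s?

Δv equals the area under the a-t graph; then v = v₀ + Δv.
0–2 s: ½(8 + 6)(2) = 14 cm/s
2–3 s: ½(6 + 7)(1) = 6.5 cm/s
3–5 s: ½(7 + 12)(2) = 19 cm/s
5–6 s: ½(12 + 10)(1) = 11 cm/s
Δv = 50.5 cm/s, so v(6) = 8 + (50.5) = 58.5 cm/s.

58.5 cm/s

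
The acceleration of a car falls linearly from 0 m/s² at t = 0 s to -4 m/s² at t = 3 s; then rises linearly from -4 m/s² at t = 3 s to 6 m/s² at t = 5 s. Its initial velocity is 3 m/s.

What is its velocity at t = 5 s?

Δv equals the area under the a-t graph; then v = v₀ + Δv.
0–3 s: ½(0 + -4)(3) = -6 m/s
3–5 s: ½(-4 + 6)(2) = 2 m/s
Δv = -4 m/s, so v(5) = 3 + (-4) = -1 m/s.

-1 m/s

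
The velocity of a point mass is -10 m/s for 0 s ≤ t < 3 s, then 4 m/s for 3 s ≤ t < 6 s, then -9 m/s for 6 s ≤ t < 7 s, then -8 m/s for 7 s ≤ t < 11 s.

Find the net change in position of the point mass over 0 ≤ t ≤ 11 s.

-59 m

Displacement is the signed area under the v-t curve.
0–3 s: -10 × 3 = -30 m
3–6 s: 4 × 3 = 12 m
6–7 s: -9 × 1 = -9 m
7–11 s: -8 × 4 = -32 m
Net displacement = -59 m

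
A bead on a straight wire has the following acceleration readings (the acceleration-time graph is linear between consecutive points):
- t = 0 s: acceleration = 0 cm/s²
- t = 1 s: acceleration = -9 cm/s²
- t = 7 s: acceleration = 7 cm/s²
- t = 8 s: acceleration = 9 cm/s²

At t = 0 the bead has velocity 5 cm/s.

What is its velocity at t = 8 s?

Δv equals the area under the a-t graph; then v = v₀ + Δv.
0–1 s: ½(0 + -9)(1) = -4.5 cm/s
1–7 s: ½(-9 + 7)(6) = -6 cm/s
7–8 s: ½(7 + 9)(1) = 8 cm/s
Δv = -2.5 cm/s, so v(8) = 5 + (-2.5) = 2.5 cm/s.

2.5 cm/s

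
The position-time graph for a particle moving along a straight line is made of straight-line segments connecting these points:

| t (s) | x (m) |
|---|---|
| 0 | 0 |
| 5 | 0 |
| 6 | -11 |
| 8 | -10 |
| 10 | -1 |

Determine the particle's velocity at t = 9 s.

Velocity is the slope of the x-t graph on 8–10 s: (-1 − -10)/(10 − 8) = 4.5 m/s.

4.5 m/s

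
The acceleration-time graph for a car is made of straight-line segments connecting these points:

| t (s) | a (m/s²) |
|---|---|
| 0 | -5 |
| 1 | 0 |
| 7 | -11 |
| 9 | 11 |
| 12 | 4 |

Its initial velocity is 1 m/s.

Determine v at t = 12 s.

Δv equals the area under the a-t graph; then v = v₀ + Δv.
0–1 s: ½(-5 + 0)(1) = -2.5 m/s
1–7 s: ½(0 + -11)(6) = -33 m/s
7–9 s: ½(-11 + 11)(2) = 0 m/s
9–12 s: ½(11 + 4)(3) = 22.5 m/s
Δv = -13 m/s, so v(12) = 1 + (-13) = -12 m/s.

-12 m/s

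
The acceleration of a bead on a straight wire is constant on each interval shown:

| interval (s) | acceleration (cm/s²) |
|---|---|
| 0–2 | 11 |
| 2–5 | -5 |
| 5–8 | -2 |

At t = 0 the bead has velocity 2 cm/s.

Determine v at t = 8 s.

3 cm/s

Δv equals the area under the a-t graph; then v = v₀ + Δv.
0–2 s: 11 × 2 = 22 cm/s
2–5 s: -5 × 3 = -15 cm/s
5–8 s: -2 × 3 = -6 cm/s
Δv = 1 cm/s, so v(8) = 2 + (1) = 3 cm/s.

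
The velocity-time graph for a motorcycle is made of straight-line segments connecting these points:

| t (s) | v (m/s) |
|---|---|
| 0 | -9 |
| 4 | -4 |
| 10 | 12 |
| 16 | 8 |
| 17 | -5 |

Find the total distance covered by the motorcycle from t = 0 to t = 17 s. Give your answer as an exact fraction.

3105/26 m

Distance (not displacement) is the total path length: add the absolute areas under v-t.
0–4 s: |½(-9 + -4)(4)| = 26 m
4–10 s: v = 0 at t = 5.5 s; triangle areas 3 + 27 = 30 m
10–16 s: |½(12 + 8)(6)| = 60 m
16–17 s: v = 0 at t = 216/13 s; triangle areas 32/13 + 25/26 = 89/26 m
Total distance = 3105/26 m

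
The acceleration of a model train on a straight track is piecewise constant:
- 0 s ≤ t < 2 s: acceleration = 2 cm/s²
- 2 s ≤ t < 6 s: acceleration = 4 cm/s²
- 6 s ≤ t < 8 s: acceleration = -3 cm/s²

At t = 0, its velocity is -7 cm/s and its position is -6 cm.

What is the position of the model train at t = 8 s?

24 cm

On each constant-a segment, Δv = aΔt and Δx = v₀Δt + ½aΔt²; chain segment to segment.
0–2 s: v starts -7 cm/s; Δx = -7·2 + ½·2·2² = -10 cm; v ends -3 cm/s.
2–6 s: v starts -3 cm/s; Δx = -3·4 + ½·4·4² = 20 cm; v ends 13 cm/s.
6–8 s: v starts 13 cm/s; Δx = 13·2 + ½·-3·2² = 20 cm; v ends 7 cm/s.
x(8) = -6 + Σ Δx = 24 cm.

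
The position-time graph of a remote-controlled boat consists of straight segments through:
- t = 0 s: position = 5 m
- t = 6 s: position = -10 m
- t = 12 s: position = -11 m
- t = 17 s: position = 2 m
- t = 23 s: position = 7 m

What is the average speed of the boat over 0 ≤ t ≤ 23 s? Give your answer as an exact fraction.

34/23 m/s

Average speed = (total path length)/(elapsed time); on a piecewise-linear x-t graph the path length is Σ|Δx|.
0–6 s: |Δx| = |-10 − 5| = 15 m
6–12 s: |Δx| = |-11 − -10| = 1 m
12–17 s: |Δx| = |2 − -11| = 13 m
17–23 s: |Δx| = |7 − 2| = 5 m
Total path = 34 m; average speed = 34/23 = 34/23 m/s.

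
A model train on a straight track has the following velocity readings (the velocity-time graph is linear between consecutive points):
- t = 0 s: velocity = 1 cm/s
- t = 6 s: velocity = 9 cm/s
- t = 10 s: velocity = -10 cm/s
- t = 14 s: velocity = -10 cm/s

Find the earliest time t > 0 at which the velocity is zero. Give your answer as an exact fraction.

v changes sign on 6–10 s (from 9 to -10); the graph is linear there, so v = 0 at t = 6 + (-9)·(10 − 6)/(-10 − 9) = 150/19 s.

t = 150/19 s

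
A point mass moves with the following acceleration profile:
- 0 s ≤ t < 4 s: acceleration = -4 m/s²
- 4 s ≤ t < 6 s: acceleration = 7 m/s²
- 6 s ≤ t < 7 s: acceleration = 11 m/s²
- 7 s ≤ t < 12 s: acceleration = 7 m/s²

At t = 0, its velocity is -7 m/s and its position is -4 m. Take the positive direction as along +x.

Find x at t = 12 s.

-2 m

On each constant-a segment, Δv = aΔt and Δx = v₀Δt + ½aΔt²; chain segment to segment.
0–4 s: v starts -7 m/s; Δx = -7·4 + ½·-4·4² = -60 m; v ends -23 m/s.
4–6 s: v starts -23 m/s; Δx = -23·2 + ½·7·2² = -32 m; v ends -9 m/s.
6–7 s: v starts -9 m/s; Δx = -9·1 + ½·11·1² = -3.5 m; v ends 2 m/s.
7–12 s: v starts 2 m/s; Δx = 2·5 + ½·7·5² = 97.5 m; v ends 37 m/s.
x(12) = -4 + Σ Δx = -2 m.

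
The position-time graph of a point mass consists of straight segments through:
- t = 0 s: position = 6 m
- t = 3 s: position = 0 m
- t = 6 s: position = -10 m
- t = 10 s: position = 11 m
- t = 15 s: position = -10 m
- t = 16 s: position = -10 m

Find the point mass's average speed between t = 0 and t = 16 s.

Average speed = (total path length)/(elapsed time); on a piecewise-linear x-t graph the path length is Σ|Δx|.
0–3 s: |Δx| = |0 − 6| = 6 m
3–6 s: |Δx| = |-10 − 0| = 10 m
6–10 s: |Δx| = |11 − -10| = 21 m
10–15 s: |Δx| = |-10 − 11| = 21 m
15–16 s: |Δx| = |-10 − -10| = 0 m
Total path = 58 m; average speed = 58/16 = 3.625 m/s.

3.625 m/s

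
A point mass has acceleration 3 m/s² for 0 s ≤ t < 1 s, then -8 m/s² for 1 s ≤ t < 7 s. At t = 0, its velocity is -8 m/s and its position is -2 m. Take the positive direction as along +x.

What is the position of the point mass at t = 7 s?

-182.5 m

On each constant-a segment, Δv = aΔt and Δx = v₀Δt + ½aΔt²; chain segment to segment.
0–1 s: v starts -8 m/s; Δx = -8·1 + ½·3·1² = -6.5 m; v ends -5 m/s.
1–7 s: v starts -5 m/s; Δx = -5·6 + ½·-8·6² = -174 m; v ends -53 m/s.
x(7) = -2 + Σ Δx = -182.5 m.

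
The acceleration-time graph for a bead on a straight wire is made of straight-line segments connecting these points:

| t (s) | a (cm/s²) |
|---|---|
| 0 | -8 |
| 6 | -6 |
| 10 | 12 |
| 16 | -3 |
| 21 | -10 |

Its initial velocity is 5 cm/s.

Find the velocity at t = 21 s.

-30.5 cm/s

Δv equals the area under the a-t graph; then v = v₀ + Δv.
0–6 s: ½(-8 + -6)(6) = -42 cm/s
6–10 s: ½(-6 + 12)(4) = 12 cm/s
10–16 s: ½(12 + -3)(6) = 27 cm/s
16–21 s: ½(-3 + -10)(5) = -32.5 cm/s
Δv = -35.5 cm/s, so v(21) = 5 + (-35.5) = -30.5 cm/s.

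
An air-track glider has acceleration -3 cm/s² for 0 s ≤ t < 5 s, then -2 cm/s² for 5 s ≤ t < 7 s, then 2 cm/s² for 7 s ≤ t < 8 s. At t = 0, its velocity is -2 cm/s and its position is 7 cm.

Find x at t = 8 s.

-98.5 cm

On each constant-a segment, Δv = aΔt and Δx = v₀Δt + ½aΔt²; chain segment to segment.
0–5 s: v starts -2 cm/s; Δx = -2·5 + ½·-3·5² = -47.5 cm; v ends -17 cm/s.
5–7 s: v starts -17 cm/s; Δx = -17·2 + ½·-2·2² = -38 cm; v ends -21 cm/s.
7–8 s: v starts -21 cm/s; Δx = -21·1 + ½·2·1² = -20 cm; v ends -19 cm/s.
x(8) = 7 + Σ Δx = -98.5 cm.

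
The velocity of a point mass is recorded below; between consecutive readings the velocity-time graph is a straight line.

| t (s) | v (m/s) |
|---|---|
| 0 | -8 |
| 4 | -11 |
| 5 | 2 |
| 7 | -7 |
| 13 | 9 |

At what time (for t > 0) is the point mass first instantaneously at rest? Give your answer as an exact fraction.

v changes sign on 4–5 s (from -11 to 2); the graph is linear there, so v = 0 at t = 4 + (11)·(5 − 4)/(2 − -11) = 63/13 s.

t = 63/13 s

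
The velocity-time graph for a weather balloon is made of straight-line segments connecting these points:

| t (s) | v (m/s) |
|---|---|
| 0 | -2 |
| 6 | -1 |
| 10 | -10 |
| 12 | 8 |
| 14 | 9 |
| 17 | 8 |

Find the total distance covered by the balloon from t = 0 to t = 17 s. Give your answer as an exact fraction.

Distance (not displacement) is the total path length: add the absolute areas under v-t.
0–6 s: |½(-2 + -1)(6)| = 9 m
6–10 s: |½(-1 + -10)(4)| = 22 m
10–12 s: v = 0 at t = 100/9 s; triangle areas 50/9 + 32/9 = 82/9 m
12–14 s: |½(8 + 9)(2)| = 17 m
14–17 s: |½(9 + 8)(3)| = 25.5 m
Total distance = 1487/18 m

1487/18 m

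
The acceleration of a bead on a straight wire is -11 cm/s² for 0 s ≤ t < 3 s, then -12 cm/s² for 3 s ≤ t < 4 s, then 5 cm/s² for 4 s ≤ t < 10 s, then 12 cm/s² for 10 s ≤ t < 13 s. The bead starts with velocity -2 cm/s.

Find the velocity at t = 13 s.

19 cm/s

Δv equals the area under the a-t graph; then v = v₀ + Δv.
0–3 s: -11 × 3 = -33 cm/s
3–4 s: -12 × 1 = -12 cm/s
4–10 s: 5 × 6 = 30 cm/s
10–13 s: 12 × 3 = 36 cm/s
Δv = 21 cm/s, so v(13) = -2 + (21) = 19 cm/s.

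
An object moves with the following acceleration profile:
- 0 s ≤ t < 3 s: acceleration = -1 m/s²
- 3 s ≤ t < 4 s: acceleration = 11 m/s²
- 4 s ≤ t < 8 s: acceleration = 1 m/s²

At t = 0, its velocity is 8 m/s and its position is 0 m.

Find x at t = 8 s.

On each constant-a segment, Δv = aΔt and Δx = v₀Δt + ½aΔt²; chain segment to segment.
0–3 s: v starts 8 m/s; Δx = 8·3 + ½·-1·3² = 19.5 m; v ends 5 m/s.
3–4 s: v starts 5 m/s; Δx = 5·1 + ½·11·1² = 10.5 m; v ends 16 m/s.
4–8 s: v starts 16 m/s; Δx = 16·4 + ½·1·4² = 72 m; v ends 20 m/s.
x(8) = 0 + Σ Δx = 102 m.

102 m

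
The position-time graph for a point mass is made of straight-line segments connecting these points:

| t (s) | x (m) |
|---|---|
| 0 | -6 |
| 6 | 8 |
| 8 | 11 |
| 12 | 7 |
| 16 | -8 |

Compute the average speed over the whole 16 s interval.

2.25 m/s

Average speed = (total path length)/(elapsed time); on a piecewise-linear x-t graph the path length is Σ|Δx|.
0–6 s: |Δx| = |8 − -6| = 14 m
6–8 s: |Δx| = |11 − 8| = 3 m
8–12 s: |Δx| = |7 − 11| = 4 m
12–16 s: |Δx| = |-8 − 7| = 15 m
Total path = 36 m; average speed = 36/16 = 2.25 m/s.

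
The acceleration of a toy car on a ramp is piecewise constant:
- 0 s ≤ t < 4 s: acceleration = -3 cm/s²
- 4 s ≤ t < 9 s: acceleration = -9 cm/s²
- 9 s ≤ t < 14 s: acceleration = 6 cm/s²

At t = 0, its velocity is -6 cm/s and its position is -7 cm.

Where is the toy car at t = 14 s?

-497.5 cm

On each constant-a segment, Δv = aΔt and Δx = v₀Δt + ½aΔt²; chain segment to segment.
0–4 s: v starts -6 cm/s; Δx = -6·4 + ½·-3·4² = -48 cm; v ends -18 cm/s.
4–9 s: v starts -18 cm/s; Δx = -18·5 + ½·-9·5² = -202.5 cm; v ends -63 cm/s.
9–14 s: v starts -63 cm/s; Δx = -63·5 + ½·6·5² = -240 cm; v ends -33 cm/s.
x(14) = -7 + Σ Δx = -497.5 cm.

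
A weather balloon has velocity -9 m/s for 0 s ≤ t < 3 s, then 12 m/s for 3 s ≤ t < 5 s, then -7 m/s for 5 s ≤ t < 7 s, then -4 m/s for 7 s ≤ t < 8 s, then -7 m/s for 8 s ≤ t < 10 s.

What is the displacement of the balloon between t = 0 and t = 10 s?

Net displacement equals the area under the velocity-time graph (areas below the axis count negative).
0–3 s: -9 × 3 = -27 m
3–5 s: 12 × 2 = 24 m
5–7 s: -7 × 2 = -14 m
7–8 s: -4 × 1 = -4 m
8–10 s: -7 × 2 = -14 m
Net displacement = -35 m

-35 m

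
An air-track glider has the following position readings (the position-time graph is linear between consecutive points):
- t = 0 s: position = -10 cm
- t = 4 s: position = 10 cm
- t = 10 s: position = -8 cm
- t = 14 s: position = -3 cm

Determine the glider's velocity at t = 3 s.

5 cm/s

Velocity is the slope of the x-t graph on 0–4 s: (10 − -10)/(4 − 0) = 5 cm/s.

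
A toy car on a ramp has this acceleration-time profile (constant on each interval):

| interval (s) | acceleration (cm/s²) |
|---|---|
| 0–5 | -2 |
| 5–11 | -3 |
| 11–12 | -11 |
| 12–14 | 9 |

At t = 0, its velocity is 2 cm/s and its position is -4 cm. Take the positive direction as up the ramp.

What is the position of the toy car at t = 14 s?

On each constant-a segment, Δv = aΔt and Δx = v₀Δt + ½aΔt²; chain segment to segment.
0–5 s: v starts 2 cm/s; Δx = 2·5 + ½·-2·5² = -15 cm; v ends -8 cm/s.
5–11 s: v starts -8 cm/s; Δx = -8·6 + ½·-3·6² = -102 cm; v ends -26 cm/s.
11–12 s: v starts -26 cm/s; Δx = -26·1 + ½·-11·1² = -31.5 cm; v ends -37 cm/s.
12–14 s: v starts -37 cm/s; Δx = -37·2 + ½·9·2² = -56 cm; v ends -19 cm/s.
x(14) = -4 + Σ Δx = -208.5 cm.

-208.5 cm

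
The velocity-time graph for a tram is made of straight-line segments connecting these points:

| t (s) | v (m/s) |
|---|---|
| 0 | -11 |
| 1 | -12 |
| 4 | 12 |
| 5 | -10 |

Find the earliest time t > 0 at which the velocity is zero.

v changes sign on 1–4 s (from -12 to 12); the graph is linear there, so v = 0 at t = 1 + (12)·(4 − 1)/(12 − -12) = 2.5 s.

t = 2.5 s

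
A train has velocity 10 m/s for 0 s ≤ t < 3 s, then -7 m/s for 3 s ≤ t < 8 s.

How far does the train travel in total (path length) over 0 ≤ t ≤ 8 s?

Total distance travelled is ∫|v| dt — sum the magnitudes of each area piece.
0–3 s: |10| × 3 = 30 m
3–8 s: |-7| × 5 = 35 m
Total distance = 65 m

65 m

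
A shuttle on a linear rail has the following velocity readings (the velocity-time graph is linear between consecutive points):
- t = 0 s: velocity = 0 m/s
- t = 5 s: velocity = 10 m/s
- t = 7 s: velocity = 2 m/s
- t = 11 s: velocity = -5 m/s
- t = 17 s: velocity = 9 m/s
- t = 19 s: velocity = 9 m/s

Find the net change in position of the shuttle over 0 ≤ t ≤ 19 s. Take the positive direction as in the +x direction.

Displacement is the signed area under the v-t curve.
0–5 s: ½(0 + 10)(5) = 25 m
5–7 s: ½(10 + 2)(2) = 12 m
7–11 s: ½(2 + -5)(4) = -6 m
11–17 s: ½(-5 + 9)(6) = 12 m
17–19 s: 9 × 2 = 18 m
Net displacement = 61 m

61 m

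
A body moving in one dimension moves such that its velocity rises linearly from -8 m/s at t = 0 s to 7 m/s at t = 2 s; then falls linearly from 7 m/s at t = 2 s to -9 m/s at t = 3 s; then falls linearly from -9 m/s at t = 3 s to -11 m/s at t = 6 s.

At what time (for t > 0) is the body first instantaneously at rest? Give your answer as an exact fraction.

v changes sign on 0–2 s (from -8 to 7); the graph is linear there, so v = 0 at t = 0 + (8)·(2 − 0)/(7 − -8) = 16/15 s.

t = 16/15 s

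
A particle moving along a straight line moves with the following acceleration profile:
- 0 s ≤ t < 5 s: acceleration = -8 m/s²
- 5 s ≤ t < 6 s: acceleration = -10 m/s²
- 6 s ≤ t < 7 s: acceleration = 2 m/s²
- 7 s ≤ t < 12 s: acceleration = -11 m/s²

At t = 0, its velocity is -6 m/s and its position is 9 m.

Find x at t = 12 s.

-634.5 m

On each constant-a segment, Δv = aΔt and Δx = v₀Δt + ½aΔt²; chain segment to segment.
0–5 s: v starts -6 m/s; Δx = -6·5 + ½·-8·5² = -130 m; v ends -46 m/s.
5–6 s: v starts -46 m/s; Δx = -46·1 + ½·-10·1² = -51 m; v ends -56 m/s.
6–7 s: v starts -56 m/s; Δx = -56·1 + ½·2·1² = -55 m; v ends -54 m/s.
7–12 s: v starts -54 m/s; Δx = -54·5 + ½·-11·5² = -407.5 m; v ends -109 m/s.
x(12) = 9 + Σ Δx = -634.5 m.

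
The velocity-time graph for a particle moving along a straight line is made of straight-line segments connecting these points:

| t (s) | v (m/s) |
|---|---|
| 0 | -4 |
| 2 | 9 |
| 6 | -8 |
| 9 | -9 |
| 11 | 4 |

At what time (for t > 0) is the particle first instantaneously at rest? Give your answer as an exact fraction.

t = 8/13 s

v changes sign on 0–2 s (from -4 to 9); the graph is linear there, so v = 0 at t = 0 + (4)·(2 − 0)/(9 − -4) = 8/13 s.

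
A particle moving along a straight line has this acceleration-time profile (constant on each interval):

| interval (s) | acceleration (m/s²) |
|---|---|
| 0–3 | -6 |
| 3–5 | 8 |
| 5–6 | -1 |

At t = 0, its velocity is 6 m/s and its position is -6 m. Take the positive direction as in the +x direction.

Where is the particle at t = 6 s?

-19.5 m

On each constant-a segment, Δv = aΔt and Δx = v₀Δt + ½aΔt²; chain segment to segment.
0–3 s: v starts 6 m/s; Δx = 6·3 + ½·-6·3² = -9 m; v ends -12 m/s.
3–5 s: v starts -12 m/s; Δx = -12·2 + ½·8·2² = -8 m; v ends 4 m/s.
5–6 s: v starts 4 m/s; Δx = 4·1 + ½·-1·1² = 3.5 m; v ends 3 m/s.
x(6) = -6 + Σ Δx = -19.5 m.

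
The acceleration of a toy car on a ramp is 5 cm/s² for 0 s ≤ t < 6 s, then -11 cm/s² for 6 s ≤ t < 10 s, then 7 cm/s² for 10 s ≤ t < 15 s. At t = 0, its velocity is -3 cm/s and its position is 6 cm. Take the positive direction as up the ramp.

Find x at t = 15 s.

On each constant-a segment, Δv = aΔt and Δx = v₀Δt + ½aΔt²; chain segment to segment.
0–6 s: v starts -3 cm/s; Δx = -3·6 + ½·5·6² = 72 cm; v ends 27 cm/s.
6–10 s: v starts 27 cm/s; Δx = 27·4 + ½·-11·4² = 20 cm; v ends -17 cm/s.
10–15 s: v starts -17 cm/s; Δx = -17·5 + ½·7·5² = 2.5 cm; v ends 18 cm/s.
x(15) = 6 + Σ Δx = 100.5 cm.

100.5 cm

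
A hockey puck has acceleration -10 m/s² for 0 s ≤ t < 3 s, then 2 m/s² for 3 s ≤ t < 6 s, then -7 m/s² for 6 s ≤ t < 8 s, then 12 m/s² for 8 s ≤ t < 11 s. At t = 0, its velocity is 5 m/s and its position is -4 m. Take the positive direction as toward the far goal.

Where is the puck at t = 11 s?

On each constant-a segment, Δv = aΔt and Δx = v₀Δt + ½aΔt²; chain segment to segment.
0–3 s: v starts 5 m/s; Δx = 5·3 + ½·-10·3² = -30 m; v ends -25 m/s.
3–6 s: v starts -25 m/s; Δx = -25·3 + ½·2·3² = -66 m; v ends -19 m/s.
6–8 s: v starts -19 m/s; Δx = -19·2 + ½·-7·2² = -52 m; v ends -33 m/s.
8–11 s: v starts -33 m/s; Δx = -33·3 + ½·12·3² = -45 m; v ends 3 m/s.
x(11) = -4 + Σ Δx = -197 m.

-197 m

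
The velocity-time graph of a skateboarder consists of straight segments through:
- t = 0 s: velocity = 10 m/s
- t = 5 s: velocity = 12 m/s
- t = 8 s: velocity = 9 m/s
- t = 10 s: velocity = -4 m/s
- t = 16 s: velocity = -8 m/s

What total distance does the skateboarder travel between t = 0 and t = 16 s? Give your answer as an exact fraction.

3379/26 m

Distance (not displacement) is the total path length: add the absolute areas under v-t.
0–5 s: |½(10 + 12)(5)| = 55 m
5–8 s: |½(12 + 9)(3)| = 31.5 m
8–10 s: v = 0 at t = 122/13 s; triangle areas 81/13 + 16/13 = 97/13 m
10–16 s: |½(-4 + -8)(6)| = 36 m
Total distance = 3379/26 m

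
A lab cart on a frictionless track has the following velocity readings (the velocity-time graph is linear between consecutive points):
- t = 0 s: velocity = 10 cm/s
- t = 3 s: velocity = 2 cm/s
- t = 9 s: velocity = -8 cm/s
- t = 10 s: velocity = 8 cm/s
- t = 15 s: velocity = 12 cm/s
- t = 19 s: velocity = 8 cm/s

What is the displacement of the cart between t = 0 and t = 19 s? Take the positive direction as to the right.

Net displacement equals the area under the velocity-time graph (areas below the axis count negative).
0–3 s: ½(10 + 2)(3) = 18 cm
3–9 s: ½(2 + -8)(6) = -18 cm
9–10 s: ½(-8 + 8)(1) = 0 cm
10–15 s: ½(8 + 12)(5) = 50 cm
15–19 s: ½(12 + 8)(4) = 40 cm
Net displacement = 90 cm

90 cm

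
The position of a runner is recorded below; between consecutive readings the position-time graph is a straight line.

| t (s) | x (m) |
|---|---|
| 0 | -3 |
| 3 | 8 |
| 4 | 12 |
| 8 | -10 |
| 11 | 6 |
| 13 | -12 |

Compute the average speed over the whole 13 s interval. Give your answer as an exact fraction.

71/13 m/s

Average speed = (total path length)/(elapsed time); on a piecewise-linear x-t graph the path length is Σ|Δx|.
0–3 s: |Δx| = |8 − -3| = 11 m
3–4 s: |Δx| = |12 − 8| = 4 m
4–8 s: |Δx| = |-10 − 12| = 22 m
8–11 s: |Δx| = |6 − -10| = 16 m
11–13 s: |Δx| = |-12 − 6| = 18 m
Total path = 71 m; average speed = 71/13 = 71/13 m/s.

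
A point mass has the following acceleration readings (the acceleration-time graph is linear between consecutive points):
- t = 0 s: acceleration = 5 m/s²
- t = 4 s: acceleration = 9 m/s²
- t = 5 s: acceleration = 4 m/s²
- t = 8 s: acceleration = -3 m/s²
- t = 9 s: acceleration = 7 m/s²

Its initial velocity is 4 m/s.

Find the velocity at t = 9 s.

42 m/s

Δv equals the area under the a-t graph; then v = v₀ + Δv.
0–4 s: ½(5 + 9)(4) = 28 m/s
4–5 s: ½(9 + 4)(1) = 6.5 m/s
5–8 s: ½(4 + -3)(3) = 1.5 m/s
8–9 s: ½(-3 + 7)(1) = 2 m/s
Δv = 38 m/s, so v(9) = 4 + (38) = 42 m/s.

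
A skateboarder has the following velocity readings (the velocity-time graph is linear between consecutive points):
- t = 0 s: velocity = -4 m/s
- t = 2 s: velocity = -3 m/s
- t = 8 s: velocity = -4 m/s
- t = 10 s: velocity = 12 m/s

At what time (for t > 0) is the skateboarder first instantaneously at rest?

t = 8.5 s

v changes sign on 8–10 s (from -4 to 12); the graph is linear there, so v = 0 at t = 8 + (4)·(10 − 8)/(12 − -4) = 8.5 s.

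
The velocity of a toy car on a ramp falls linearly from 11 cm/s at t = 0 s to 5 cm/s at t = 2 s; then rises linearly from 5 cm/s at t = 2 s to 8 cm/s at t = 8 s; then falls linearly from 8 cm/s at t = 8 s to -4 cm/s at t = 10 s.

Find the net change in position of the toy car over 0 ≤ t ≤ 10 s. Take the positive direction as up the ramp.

Displacement is the signed area under the v-t curve.
0–2 s: ½(11 + 5)(2) = 16 cm
2–8 s: ½(5 + 8)(6) = 39 cm
8–10 s: ½(8 + -4)(2) = 4 cm
Net displacement = 59 cm

59 cm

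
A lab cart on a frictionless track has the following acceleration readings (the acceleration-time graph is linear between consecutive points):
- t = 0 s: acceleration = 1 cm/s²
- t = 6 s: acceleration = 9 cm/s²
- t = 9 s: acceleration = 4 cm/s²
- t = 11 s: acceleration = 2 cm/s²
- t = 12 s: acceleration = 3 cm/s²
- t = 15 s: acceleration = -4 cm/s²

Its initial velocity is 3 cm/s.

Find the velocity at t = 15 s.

59.5 cm/s

Δv equals the area under the a-t graph; then v = v₀ + Δv.
0–6 s: ½(1 + 9)(6) = 30 cm/s
6–9 s: ½(9 + 4)(3) = 19.5 cm/s
9–11 s: ½(4 + 2)(2) = 6 cm/s
11–12 s: ½(2 + 3)(1) = 2.5 cm/s
12–15 s: ½(3 + -4)(3) = -1.5 cm/s
Δv = 56.5 cm/s, so v(15) = 3 + (56.5) = 59.5 cm/s.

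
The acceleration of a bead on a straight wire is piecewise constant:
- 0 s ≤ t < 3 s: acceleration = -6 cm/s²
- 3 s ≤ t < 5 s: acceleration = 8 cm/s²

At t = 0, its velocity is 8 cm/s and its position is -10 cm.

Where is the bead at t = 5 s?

-17 cm

On each constant-a segment, Δv = aΔt and Δx = v₀Δt + ½aΔt²; chain segment to segment.
0–3 s: v starts 8 cm/s; Δx = 8·3 + ½·-6·3² = -3 cm; v ends -10 cm/s.
3–5 s: v starts -10 cm/s; Δx = -10·2 + ½·8·2² = -4 cm; v ends 6 cm/s.
x(5) = -10 + Σ Δx = -17 cm.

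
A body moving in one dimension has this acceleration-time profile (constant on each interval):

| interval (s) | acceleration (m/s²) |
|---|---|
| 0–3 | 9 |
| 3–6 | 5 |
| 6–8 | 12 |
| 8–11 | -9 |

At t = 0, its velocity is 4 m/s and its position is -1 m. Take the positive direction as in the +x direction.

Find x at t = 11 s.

452.5 m

On each constant-a segment, Δv = aΔt and Δx = v₀Δt + ½aΔt²; chain segment to segment.
0–3 s: v starts 4 m/s; Δx = 4·3 + ½·9·3² = 52.5 m; v ends 31 m/s.
3–6 s: v starts 31 m/s; Δx = 31·3 + ½·5·3² = 115.5 m; v ends 46 m/s.
6–8 s: v starts 46 m/s; Δx = 46·2 + ½·12·2² = 116 m; v ends 70 m/s.
8–11 s: v starts 70 m/s; Δx = 70·3 + ½·-9·3² = 169.5 m; v ends 43 m/s.
x(11) = -1 + Σ Δx = 452.5 m.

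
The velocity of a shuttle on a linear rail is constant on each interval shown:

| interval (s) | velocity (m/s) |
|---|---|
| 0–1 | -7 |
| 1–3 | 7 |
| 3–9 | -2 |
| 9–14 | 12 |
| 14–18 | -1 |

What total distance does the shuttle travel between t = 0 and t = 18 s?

97 m

Total distance travelled is ∫|v| dt — sum the magnitudes of each area piece.
0–1 s: |-7| × 1 = 7 m
1–3 s: |7| × 2 = 14 m
3–9 s: |-2| × 6 = 12 m
9–14 s: |12| × 5 = 60 m
14–18 s: |-1| × 4 = 4 m
Total distance = 97 m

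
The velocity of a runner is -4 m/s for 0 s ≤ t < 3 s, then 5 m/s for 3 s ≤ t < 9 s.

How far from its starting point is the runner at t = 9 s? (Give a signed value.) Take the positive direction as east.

Displacement is the signed area under the v-t curve.
0–3 s: -4 × 3 = -12 m
3–9 s: 5 × 6 = 30 m
Net displacement = 18 m

18 m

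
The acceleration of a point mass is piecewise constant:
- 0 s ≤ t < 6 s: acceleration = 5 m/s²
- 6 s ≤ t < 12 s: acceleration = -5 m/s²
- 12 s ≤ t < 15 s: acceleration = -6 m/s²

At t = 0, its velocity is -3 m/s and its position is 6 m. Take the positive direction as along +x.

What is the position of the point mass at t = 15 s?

On each constant-a segment, Δv = aΔt and Δx = v₀Δt + ½aΔt²; chain segment to segment.
0–6 s: v starts -3 m/s; Δx = -3·6 + ½·5·6² = 72 m; v ends 27 m/s.
6–12 s: v starts 27 m/s; Δx = 27·6 + ½·-5·6² = 72 m; v ends -3 m/s.
12–15 s: v starts -3 m/s; Δx = -3·3 + ½·-6·3² = -36 m; v ends -21 m/s.
x(15) = 6 + Σ Δx = 114 m.

114 m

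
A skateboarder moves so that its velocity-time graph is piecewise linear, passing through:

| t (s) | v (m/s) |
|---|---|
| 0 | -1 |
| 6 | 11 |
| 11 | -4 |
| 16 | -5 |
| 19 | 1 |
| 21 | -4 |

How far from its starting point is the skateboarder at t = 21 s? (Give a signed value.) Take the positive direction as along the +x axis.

Displacement is the signed area under the v-t curve.
0–6 s: ½(-1 + 11)(6) = 30 m
6–11 s: ½(11 + -4)(5) = 17.5 m
11–16 s: ½(-4 + -5)(5) = -22.5 m
16–19 s: ½(-5 + 1)(3) = -6 m
19–21 s: ½(1 + -4)(2) = -3 m
Net displacement = 16 m

16 m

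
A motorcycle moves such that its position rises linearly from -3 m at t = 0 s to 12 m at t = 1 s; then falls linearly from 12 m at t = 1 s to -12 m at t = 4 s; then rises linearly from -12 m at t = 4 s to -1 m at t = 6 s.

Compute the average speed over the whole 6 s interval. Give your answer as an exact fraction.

Average speed = (total path length)/(elapsed time); on a piecewise-linear x-t graph the path length is Σ|Δx|.
0–1 s: |Δx| = |12 − -3| = 15 m
1–4 s: |Δx| = |-12 − 12| = 24 m
4–6 s: |Δx| = |-1 − -12| = 11 m
Total path = 50 m; average speed = 50/6 = 25/3 m/s.

25/3 m/s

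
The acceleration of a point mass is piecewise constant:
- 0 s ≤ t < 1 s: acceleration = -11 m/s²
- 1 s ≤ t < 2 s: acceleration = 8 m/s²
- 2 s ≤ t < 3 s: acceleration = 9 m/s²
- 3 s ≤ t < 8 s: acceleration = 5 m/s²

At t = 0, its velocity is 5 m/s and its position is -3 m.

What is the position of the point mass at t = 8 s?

118.5 m

On each constant-a segment, Δv = aΔt and Δx = v₀Δt + ½aΔt²; chain segment to segment.
0–1 s: v starts 5 m/s; Δx = 5·1 + ½·-11·1² = -0.5 m; v ends -6 m/s.
1–2 s: v starts -6 m/s; Δx = -6·1 + ½·8·1² = -2 m; v ends 2 m/s.
2–3 s: v starts 2 m/s; Δx = 2·1 + ½·9·1² = 6.5 m; v ends 11 m/s.
3–8 s: v starts 11 m/s; Δx = 11·5 + ½·5·5² = 117.5 m; v ends 36 m/s.
x(8) = -3 + Σ Δx = 118.5 m.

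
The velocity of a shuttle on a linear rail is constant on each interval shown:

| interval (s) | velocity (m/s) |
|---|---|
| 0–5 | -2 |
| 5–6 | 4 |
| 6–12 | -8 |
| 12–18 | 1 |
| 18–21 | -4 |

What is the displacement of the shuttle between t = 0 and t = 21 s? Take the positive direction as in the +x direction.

Net displacement equals the area under the velocity-time graph (areas below the axis count negative).
0–5 s: -2 × 5 = -10 m
5–6 s: 4 × 1 = 4 m
6–12 s: -8 × 6 = -48 m
12–18 s: 1 × 6 = 6 m
18–21 s: -4 × 3 = -12 m
Net displacement = -60 m

-60 m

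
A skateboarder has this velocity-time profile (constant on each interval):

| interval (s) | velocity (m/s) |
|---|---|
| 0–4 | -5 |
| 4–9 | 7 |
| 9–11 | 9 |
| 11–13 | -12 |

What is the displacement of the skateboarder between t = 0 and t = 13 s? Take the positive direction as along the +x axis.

9 m

Displacement is the signed area under the v-t curve.
0–4 s: -5 × 4 = -20 m
4–9 s: 7 × 5 = 35 m
9–11 s: 9 × 2 = 18 m
11–13 s: -12 × 2 = -24 m
Net displacement = 9 m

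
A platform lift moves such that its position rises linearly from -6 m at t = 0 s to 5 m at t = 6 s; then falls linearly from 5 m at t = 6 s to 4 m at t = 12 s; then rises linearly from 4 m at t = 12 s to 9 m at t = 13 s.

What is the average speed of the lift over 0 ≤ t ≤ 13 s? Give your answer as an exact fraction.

17/13 m/s

Average speed = (total path length)/(elapsed time); on a piecewise-linear x-t graph the path length is Σ|Δx|.
0–6 s: |Δx| = |5 − -6| = 11 m
6–12 s: |Δx| = |4 − 5| = 1 m
12–13 s: |Δx| = |9 − 4| = 5 m
Total path = 17 m; average speed = 17/13 = 17/13 m/s.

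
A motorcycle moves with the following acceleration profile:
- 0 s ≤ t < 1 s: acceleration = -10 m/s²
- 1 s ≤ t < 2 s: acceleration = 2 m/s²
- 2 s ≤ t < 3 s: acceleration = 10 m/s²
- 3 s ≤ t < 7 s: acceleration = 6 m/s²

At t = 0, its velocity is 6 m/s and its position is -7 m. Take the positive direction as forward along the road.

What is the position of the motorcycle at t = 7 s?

On each constant-a segment, Δv = aΔt and Δx = v₀Δt + ½aΔt²; chain segment to segment.
0–1 s: v starts 6 m/s; Δx = 6·1 + ½·-10·1² = 1 m; v ends -4 m/s.
1–2 s: v starts -4 m/s; Δx = -4·1 + ½·2·1² = -3 m; v ends -2 m/s.
2–3 s: v starts -2 m/s; Δx = -2·1 + ½·10·1² = 3 m; v ends 8 m/s.
3–7 s: v starts 8 m/s; Δx = 8·4 + ½·6·4² = 80 m; v ends 32 m/s.
x(7) = -7 + Σ Δx = 74 m.

74 m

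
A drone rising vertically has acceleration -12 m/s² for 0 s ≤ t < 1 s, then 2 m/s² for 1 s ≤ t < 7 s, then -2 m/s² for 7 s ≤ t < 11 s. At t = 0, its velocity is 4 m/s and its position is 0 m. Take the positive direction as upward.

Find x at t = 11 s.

On each constant-a segment, Δv = aΔt and Δx = v₀Δt + ½aΔt²; chain segment to segment.
0–1 s: v starts 4 m/s; Δx = 4·1 + ½·-12·1² = -2 m; v ends -8 m/s.
1–7 s: v starts -8 m/s; Δx = -8·6 + ½·2·6² = -12 m; v ends 4 m/s.
7–11 s: v starts 4 m/s; Δx = 4·4 + ½·-2·4² = 0 m; v ends -4 m/s.
x(11) = 0 + Σ Δx = -14 m.

-14 m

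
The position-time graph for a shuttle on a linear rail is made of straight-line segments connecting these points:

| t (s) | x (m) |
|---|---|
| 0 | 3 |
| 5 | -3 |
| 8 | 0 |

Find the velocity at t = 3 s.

-1.2 m/s

Velocity is the slope of the x-t graph on 0–5 s: (-3 − 3)/(5 − 0) = -1.2 m/s.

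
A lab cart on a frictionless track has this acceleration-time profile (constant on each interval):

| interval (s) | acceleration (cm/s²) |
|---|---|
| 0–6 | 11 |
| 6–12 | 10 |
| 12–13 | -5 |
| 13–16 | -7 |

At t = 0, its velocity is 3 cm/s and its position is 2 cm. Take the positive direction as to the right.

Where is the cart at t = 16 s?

1279 cm

On each constant-a segment, Δv = aΔt and Δx = v₀Δt + ½aΔt²; chain segment to segment.
0–6 s: v starts 3 cm/s; Δx = 3·6 + ½·11·6² = 216 cm; v ends 69 cm/s.
6–12 s: v starts 69 cm/s; Δx = 69·6 + ½·10·6² = 594 cm; v ends 129 cm/s.
12–13 s: v starts 129 cm/s; Δx = 129·1 + ½·-5·1² = 126.5 cm; v ends 124 cm/s.
13–16 s: v starts 124 cm/s; Δx = 124·3 + ½·-7·3² = 340.5 cm; v ends 103 cm/s.
x(16) = 2 + Σ Δx = 1279 cm.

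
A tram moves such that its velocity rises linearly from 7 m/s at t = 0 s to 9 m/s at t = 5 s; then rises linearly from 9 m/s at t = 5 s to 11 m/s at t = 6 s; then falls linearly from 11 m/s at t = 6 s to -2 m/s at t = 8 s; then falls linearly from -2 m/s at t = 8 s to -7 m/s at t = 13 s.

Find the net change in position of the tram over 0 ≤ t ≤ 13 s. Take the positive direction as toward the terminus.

Net displacement equals the area under the velocity-time graph (areas below the axis count negative).
0–5 s: ½(7 + 9)(5) = 40 m
5–6 s: ½(9 + 11)(1) = 10 m
6–8 s: ½(11 + -2)(2) = 9 m
8–13 s: ½(-2 + -7)(5) = -22.5 m
Net displacement = 36.5 m

36.5 m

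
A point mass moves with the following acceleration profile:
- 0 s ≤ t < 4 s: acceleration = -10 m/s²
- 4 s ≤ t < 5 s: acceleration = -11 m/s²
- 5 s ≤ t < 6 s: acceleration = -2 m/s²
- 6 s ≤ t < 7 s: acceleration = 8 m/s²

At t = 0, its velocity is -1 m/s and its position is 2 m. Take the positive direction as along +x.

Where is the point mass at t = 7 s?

On each constant-a segment, Δv = aΔt and Δx = v₀Δt + ½aΔt²; chain segment to segment.
0–4 s: v starts -1 m/s; Δx = -1·4 + ½·-10·4² = -84 m; v ends -41 m/s.
4–5 s: v starts -41 m/s; Δx = -41·1 + ½·-11·1² = -46.5 m; v ends -52 m/s.
5–6 s: v starts -52 m/s; Δx = -52·1 + ½·-2·1² = -53 m; v ends -54 m/s.
6–7 s: v starts -54 m/s; Δx = -54·1 + ½·8·1² = -50 m; v ends -46 m/s.
x(7) = 2 + Σ Δx = -231.5 m.

-231.5 m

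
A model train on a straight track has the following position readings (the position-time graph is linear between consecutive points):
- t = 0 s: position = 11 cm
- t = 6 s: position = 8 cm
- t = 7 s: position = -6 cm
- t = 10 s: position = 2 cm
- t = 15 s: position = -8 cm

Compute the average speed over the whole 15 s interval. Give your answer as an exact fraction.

7/3 cm/s

Average speed = (total path length)/(elapsed time); on a piecewise-linear x-t graph the path length is Σ|Δx|.
0–6 s: |Δx| = |8 − 11| = 3 cm
6–7 s: |Δx| = |-6 − 8| = 14 cm
7–10 s: |Δx| = |2 − -6| = 8 cm
10–15 s: |Δx| = |-8 − 2| = 10 cm
Total path = 35 cm; average speed = 35/15 = 7/3 cm/s.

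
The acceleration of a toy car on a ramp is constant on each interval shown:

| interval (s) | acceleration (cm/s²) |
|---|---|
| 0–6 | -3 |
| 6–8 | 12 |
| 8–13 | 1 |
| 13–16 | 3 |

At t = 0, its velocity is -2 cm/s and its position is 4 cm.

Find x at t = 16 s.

On each constant-a segment, Δv = aΔt and Δx = v₀Δt + ½aΔt²; chain segment to segment.
0–6 s: v starts -2 cm/s; Δx = -2·6 + ½·-3·6² = -66 cm; v ends -20 cm/s.
6–8 s: v starts -20 cm/s; Δx = -20·2 + ½·12·2² = -16 cm; v ends 4 cm/s.
8–13 s: v starts 4 cm/s; Δx = 4·5 + ½·1·5² = 32.5 cm; v ends 9 cm/s.
13–16 s: v starts 9 cm/s; Δx = 9·3 + ½·3·3² = 40.5 cm; v ends 18 cm/s.
x(16) = 4 + Σ Δx = -5 cm.

-5 cm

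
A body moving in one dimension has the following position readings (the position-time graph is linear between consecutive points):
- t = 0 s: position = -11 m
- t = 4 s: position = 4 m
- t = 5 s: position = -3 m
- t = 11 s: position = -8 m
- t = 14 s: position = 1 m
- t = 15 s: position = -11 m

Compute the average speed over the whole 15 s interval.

Average speed = (total path length)/(elapsed time); on a piecewise-linear x-t graph the path length is Σ|Δx|.
0–4 s: |Δx| = |4 − -11| = 15 m
4–5 s: |Δx| = |-3 − 4| = 7 m
5–11 s: |Δx| = |-8 − -3| = 5 m
11–14 s: |Δx| = |1 − -8| = 9 m
14–15 s: |Δx| = |-11 − 1| = 12 m
Total path = 48 m; average speed = 48/15 = 3.2 m/s.

3.2 m/s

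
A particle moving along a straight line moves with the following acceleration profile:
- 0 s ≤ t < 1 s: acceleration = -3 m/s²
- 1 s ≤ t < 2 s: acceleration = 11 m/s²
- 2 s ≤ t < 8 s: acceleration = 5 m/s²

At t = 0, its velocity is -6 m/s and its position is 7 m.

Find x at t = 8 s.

98 m

On each constant-a segment, Δv = aΔt and Δx = v₀Δt + ½aΔt²; chain segment to segment.
0–1 s: v starts -6 m/s; Δx = -6·1 + ½·-3·1² = -7.5 m; v ends -9 m/s.
1–2 s: v starts -9 m/s; Δx = -9·1 + ½·11·1² = -3.5 m; v ends 2 m/s.
2–8 s: v starts 2 m/s; Δx = 2·6 + ½·5·6² = 102 m; v ends 32 m/s.
x(8) = 7 + Σ Δx = 98 m.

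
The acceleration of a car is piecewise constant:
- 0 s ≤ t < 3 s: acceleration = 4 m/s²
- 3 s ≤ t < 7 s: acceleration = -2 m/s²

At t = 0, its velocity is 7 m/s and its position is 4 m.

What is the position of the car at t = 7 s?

On each constant-a segment, Δv = aΔt and Δx = v₀Δt + ½aΔt²; chain segment to segment.
0–3 s: v starts 7 m/s; Δx = 7·3 + ½·4·3² = 39 m; v ends 19 m/s.
3–7 s: v starts 19 m/s; Δx = 19·4 + ½·-2·4² = 60 m; v ends 11 m/s.
x(7) = 4 + Σ Δx = 103 m.

103 m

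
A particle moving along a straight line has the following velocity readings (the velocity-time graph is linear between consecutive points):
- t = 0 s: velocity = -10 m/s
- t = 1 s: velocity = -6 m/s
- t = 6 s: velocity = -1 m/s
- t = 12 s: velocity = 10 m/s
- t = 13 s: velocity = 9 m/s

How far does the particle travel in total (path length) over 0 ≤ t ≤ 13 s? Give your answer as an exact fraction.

688/11 m

Distance (not displacement) is the total path length: add the absolute areas under v-t.
0–1 s: |½(-10 + -6)(1)| = 8 m
1–6 s: |½(-6 + -1)(5)| = 17.5 m
6–12 s: v = 0 at t = 72/11 s; triangle areas 3/11 + 300/11 = 303/11 m
12–13 s: |½(10 + 9)(1)| = 9.5 m
Total distance = 688/11 m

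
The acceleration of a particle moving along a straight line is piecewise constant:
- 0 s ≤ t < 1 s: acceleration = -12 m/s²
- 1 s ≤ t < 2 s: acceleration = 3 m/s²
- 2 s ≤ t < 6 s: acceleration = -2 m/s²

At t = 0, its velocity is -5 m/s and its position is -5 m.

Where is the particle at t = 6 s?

-103.5 m

On each constant-a segment, Δv = aΔt and Δx = v₀Δt + ½aΔt²; chain segment to segment.
0–1 s: v starts -5 m/s; Δx = -5·1 + ½·-12·1² = -11 m; v ends -17 m/s.
1–2 s: v starts -17 m/s; Δx = -17·1 + ½·3·1² = -15.5 m; v ends -14 m/s.
2–6 s: v starts -14 m/s; Δx = -14·4 + ½·-2·4² = -72 m; v ends -22 m/s.
x(6) = -5 + Σ Δx = -103.5 m.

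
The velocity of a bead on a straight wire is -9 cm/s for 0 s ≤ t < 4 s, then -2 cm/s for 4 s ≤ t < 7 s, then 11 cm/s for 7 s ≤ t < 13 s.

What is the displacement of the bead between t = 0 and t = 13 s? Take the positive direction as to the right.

Net displacement equals the area under the velocity-time graph (areas below the axis count negative).
0–4 s: -9 × 4 = -36 cm
4–7 s: -2 × 3 = -6 cm
7–13 s: 11 × 6 = 66 cm
Net displacement = 24 cm

24 cm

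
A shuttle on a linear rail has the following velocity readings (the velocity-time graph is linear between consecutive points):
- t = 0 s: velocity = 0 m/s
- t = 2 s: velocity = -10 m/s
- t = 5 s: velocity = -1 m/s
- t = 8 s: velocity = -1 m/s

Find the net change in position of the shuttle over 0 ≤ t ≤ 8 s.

Net displacement equals the area under the velocity-time graph (areas below the axis count negative).
0–2 s: ½(0 + -10)(2) = -10 m
2–5 s: ½(-10 + -1)(3) = -16.5 m
5–8 s: -1 × 3 = -3 m
Net displacement = -29.5 m

-29.5 m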